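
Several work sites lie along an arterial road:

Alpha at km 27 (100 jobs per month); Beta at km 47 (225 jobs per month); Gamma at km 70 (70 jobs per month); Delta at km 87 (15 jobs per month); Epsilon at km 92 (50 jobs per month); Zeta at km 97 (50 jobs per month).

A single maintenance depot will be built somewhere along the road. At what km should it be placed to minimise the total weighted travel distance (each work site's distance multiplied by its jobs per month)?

For a sum of weighted absolute distances on a line, the optimum is the weighted median (not the mean). Total weight W = 510; half-weight = 255.
Sort by position and accumulate weight:
  km 27 (Alpha, w=100) → cum 100
  km 47 (Beta, w=225) → cum 325  ≥ 255 → median here
  km 70 (Gamma, w=70) → cum 395
  km 87 (Delta, w=15) → cum 410
  km 92 (Epsilon, w=50) → cum 460
  km 97 (Zeta, w=50) → cum 510
Optimal location: km 47.

x = 47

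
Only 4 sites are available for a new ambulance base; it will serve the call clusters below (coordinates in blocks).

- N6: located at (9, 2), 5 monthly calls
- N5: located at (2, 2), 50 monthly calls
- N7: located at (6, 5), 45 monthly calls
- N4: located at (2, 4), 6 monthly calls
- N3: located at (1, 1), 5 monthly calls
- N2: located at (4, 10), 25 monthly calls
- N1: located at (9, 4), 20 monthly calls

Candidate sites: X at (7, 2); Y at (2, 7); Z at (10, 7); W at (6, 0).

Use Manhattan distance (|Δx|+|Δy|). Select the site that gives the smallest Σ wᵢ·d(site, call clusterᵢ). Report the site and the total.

Total weighted distance at each candidate:
  X (7, 2): total = 872
  Y (2, 7): total = 958
  Z (10, 7): total = 1396
  W (6, 0): total = 1068
Minimum is at X with total 872 blocks.

X, total 872 blocks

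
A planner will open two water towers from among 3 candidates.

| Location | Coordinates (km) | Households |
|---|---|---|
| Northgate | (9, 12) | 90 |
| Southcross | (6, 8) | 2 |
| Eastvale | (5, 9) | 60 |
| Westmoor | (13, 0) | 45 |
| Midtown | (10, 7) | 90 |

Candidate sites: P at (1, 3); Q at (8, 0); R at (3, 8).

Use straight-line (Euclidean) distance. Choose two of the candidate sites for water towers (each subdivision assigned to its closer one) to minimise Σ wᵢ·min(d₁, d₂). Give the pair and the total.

{Q, R}, total 1650.6

Evaluate every pair (each demand assigned to the nearer of the two):
  {Q, R}: total = 1650.6
  {P, R}: total = 1982.2
  {P, Q}: total = 2410.8
Best pair: {Q, R} with total 1650.6.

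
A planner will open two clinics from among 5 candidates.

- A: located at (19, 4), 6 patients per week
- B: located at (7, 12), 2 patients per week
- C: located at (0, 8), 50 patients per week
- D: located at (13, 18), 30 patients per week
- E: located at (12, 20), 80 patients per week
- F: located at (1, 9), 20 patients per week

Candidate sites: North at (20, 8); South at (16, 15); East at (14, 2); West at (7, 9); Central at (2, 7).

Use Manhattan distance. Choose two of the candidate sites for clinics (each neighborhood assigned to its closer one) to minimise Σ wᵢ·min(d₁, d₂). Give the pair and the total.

Evaluate every pair (each demand assigned to the nearer of the two):
  {South, Central}: total = 1214
  {South, West}: total = 1510
  {West, Central}: total = 2048
  {North, West}: total = 2286
  {East, West}: total = 2298
  {North, South}: total = 2354
  {South, East}: total = 2366
  {North, Central}: total = 2370
  {East, Central}: total = 2382
  {North, East}: total = 3574
Best pair: {South, Central} with total 1214.

{South, Central}, total 1214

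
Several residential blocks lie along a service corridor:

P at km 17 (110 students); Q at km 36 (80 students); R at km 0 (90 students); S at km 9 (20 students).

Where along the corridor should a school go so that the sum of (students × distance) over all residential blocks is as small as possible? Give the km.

For a sum of weighted absolute distances on a line, the optimum is the weighted median (not the mean). Total weight W = 300; half-weight = 150.
Sort by position and accumulate weight:
  km 0 (R, w=90) → cum 90
  km 9 (S, w=20) → cum 110
  km 17 (P, w=110) → cum 220  ≥ 150 → median here
  km 36 (Q, w=80) → cum 300
Optimal location: km 17.

x = 17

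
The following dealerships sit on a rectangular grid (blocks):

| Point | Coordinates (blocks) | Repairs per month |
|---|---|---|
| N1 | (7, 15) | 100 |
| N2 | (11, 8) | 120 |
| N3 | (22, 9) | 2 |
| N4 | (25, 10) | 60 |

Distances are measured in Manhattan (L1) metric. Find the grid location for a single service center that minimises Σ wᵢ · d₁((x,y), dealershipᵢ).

Manhattan distance separates: Σwᵢ(|x−xᵢ|+|y−yᵢ|) = Σwᵢ|x−xᵢ| + Σwᵢ|y−yᵢ|, so x and y are optimised independently as 1-D weighted medians.
Total weight W = 282; half = 141.
x-coordinate, sorted with cumulative weight:
  x=7 (N1, w=100) cum 100
  x=11 (N2, w=120) cum 220  ← median
  x=22 (N3, w=2) cum 222
  x=25 (N4, w=60) cum 282
⇒ x* = 11
y-coordinate, sorted with cumulative weight:
  y=8 (N2, w=120) cum 120
  y=9 (N3, w=2) cum 122
  y=10 (N4, w=60) cum 182  ← median
  y=15 (N1, w=100) cum 282
⇒ y* = 10

(11, 10)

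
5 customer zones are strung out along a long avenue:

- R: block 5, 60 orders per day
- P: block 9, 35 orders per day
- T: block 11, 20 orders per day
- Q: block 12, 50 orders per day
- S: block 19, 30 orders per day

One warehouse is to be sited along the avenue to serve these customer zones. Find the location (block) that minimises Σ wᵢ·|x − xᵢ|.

x = 11

For a sum of weighted absolute distances on a line, the optimum is the weighted median (not the mean). Total weight W = 195; half-weight = 97.5.
Sort by position and accumulate weight:
  block 5 (R, w=60) → cum 60
  block 9 (P, w=35) → cum 95
  block 11 (T, w=20) → cum 115  ≥ 97.5 → median here
  block 12 (Q, w=50) → cum 165
  block 19 (S, w=30) → cum 195
Optimal location: block 11.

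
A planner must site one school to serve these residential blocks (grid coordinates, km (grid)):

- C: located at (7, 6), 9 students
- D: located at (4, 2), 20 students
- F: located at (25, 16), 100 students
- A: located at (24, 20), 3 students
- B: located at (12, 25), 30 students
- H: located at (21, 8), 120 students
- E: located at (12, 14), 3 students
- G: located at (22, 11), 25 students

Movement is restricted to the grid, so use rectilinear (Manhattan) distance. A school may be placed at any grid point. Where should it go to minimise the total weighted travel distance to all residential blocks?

Manhattan distance separates: Σwᵢ(|x−xᵢ|+|y−yᵢ|) = Σwᵢ|x−xᵢ| + Σwᵢ|y−yᵢ|, so x and y are optimised independently as 1-D weighted medians.
Total weight W = 310; half = 155.
x-coordinate, sorted with cumulative weight:
  x=4 (D, w=20) cum 20
  x=7 (C, w=9) cum 29
  x=12 (B, w=30) cum 59
  x=12 (E, w=3) cum 62
  x=21 (H, w=120) cum 182  ← median
  x=22 (G, w=25) cum 207
  x=24 (A, w=3) cum 210
  x=25 (F, w=100) cum 310
⇒ x* = 21
y-coordinate, sorted with cumulative weight:
  y=2 (D, w=20) cum 20
  y=6 (C, w=9) cum 29
  y=8 (H, w=120) cum 149
  y=11 (G, w=25) cum 174  ← median
  y=14 (E, w=3) cum 177
  y=16 (F, w=100) cum 277
  y=20 (A, w=3) cum 280
  y=25 (B, w=30) cum 310
⇒ y* = 11

(21, 11)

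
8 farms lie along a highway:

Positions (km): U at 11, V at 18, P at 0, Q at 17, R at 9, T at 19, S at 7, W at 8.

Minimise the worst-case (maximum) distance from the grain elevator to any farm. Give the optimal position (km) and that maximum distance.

location 9.5, max distance 9.5

The 1-center on a line is the midpoint of the two extreme points: leftmost at 0, rightmost at 19.
Optimal location = (0 + 19)/2 = 9.5; maximum distance = (19 − 0)/2 = 9.5.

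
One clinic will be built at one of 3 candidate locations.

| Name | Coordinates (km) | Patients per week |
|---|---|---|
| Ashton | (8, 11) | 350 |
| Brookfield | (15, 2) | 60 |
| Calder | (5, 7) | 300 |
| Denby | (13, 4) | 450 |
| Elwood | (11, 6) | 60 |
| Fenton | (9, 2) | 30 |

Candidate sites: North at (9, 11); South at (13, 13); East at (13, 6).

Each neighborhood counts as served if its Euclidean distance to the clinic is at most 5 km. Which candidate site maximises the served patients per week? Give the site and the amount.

East, covering 570

Coverage radius r = 5 km; a point is covered iff (Δx)²+(Δy)² ≤ 5² = 25.
  North (9, 11): covers {Ashton} → 350
  South (13, 13): covers {none} → 0
  East (13, 6): covers {Brookfield, Denby, Elwood} → 570
Maximum coverage at East: 570 patients per week.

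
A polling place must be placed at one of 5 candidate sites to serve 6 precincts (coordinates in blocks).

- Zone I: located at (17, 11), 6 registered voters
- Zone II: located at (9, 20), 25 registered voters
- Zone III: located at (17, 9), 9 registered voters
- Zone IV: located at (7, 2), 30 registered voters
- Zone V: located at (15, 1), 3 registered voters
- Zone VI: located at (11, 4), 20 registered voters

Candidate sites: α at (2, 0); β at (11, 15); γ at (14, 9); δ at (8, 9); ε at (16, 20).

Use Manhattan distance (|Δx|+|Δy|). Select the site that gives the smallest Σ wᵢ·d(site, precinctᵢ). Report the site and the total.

δ, total 892 blocks

Total weighted distance at each candidate:
  α (2, 0): total = 1559
  β (11, 15): total = 1127
  γ (14, 9): total = 1064
  δ (8, 9): total = 892
  ε (16, 20): total = 1633
Minimum is at δ with total 892 blocks.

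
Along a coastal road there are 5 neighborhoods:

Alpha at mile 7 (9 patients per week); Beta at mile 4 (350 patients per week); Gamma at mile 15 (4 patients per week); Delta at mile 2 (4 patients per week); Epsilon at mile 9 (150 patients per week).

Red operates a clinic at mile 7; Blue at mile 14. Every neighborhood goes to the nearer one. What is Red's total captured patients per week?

The indifferent point is the midpoint (7+14)/2 = 10.5; neighborhoods left of it (closer to Red at 7) go to Red, those right go to Blue.
  Delta at 2 (w=4) → Red
  Beta at 4 (w=350) → Red
  Alpha at 7 (w=9) → Red
  Epsilon at 9 (w=150) → Red
  Gamma at 15 (w=4) → Blue
Red captures 513; Blue captures 4.

513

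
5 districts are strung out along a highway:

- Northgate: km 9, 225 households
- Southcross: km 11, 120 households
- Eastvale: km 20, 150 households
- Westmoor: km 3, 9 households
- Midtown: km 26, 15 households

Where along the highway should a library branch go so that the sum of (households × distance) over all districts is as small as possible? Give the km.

For a sum of weighted absolute distances on a line, the optimum is the weighted median (not the mean). Total weight W = 519; half-weight = 259.5.
Sort by position and accumulate weight:
  km 3 (Westmoor, w=9) → cum 9
  km 9 (Northgate, w=225) → cum 234
  km 11 (Southcross, w=120) → cum 354  ≥ 259.5 → median here
  km 20 (Eastvale, w=150) → cum 504
  km 26 (Midtown, w=15) → cum 519
Optimal location: km 11.

x = 11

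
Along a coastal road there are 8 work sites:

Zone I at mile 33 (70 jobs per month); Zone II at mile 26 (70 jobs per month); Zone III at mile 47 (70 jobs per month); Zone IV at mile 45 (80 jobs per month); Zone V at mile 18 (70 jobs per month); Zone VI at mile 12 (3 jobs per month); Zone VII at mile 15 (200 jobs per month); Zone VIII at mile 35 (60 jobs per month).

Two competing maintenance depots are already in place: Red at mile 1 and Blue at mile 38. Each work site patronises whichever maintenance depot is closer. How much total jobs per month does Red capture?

273

The indifferent point is the midpoint (1+38)/2 = 19.5; work sites left of it (closer to Red at 1) go to Red, those right go to Blue.
  Zone VI at 12 (w=3) → Red
  Zone VII at 15 (w=200) → Red
  Zone V at 18 (w=70) → Red
  Zone II at 26 (w=70) → Blue
  Zone I at 33 (w=70) → Blue
  Zone VIII at 35 (w=60) → Blue
  Zone IV at 45 (w=80) → Blue
  Zone III at 47 (w=70) → Blue
Red captures 273; Blue captures 350.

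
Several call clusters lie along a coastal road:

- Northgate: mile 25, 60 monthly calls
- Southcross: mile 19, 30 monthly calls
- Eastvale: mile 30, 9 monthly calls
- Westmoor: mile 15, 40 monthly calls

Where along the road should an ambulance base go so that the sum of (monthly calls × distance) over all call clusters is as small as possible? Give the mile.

For a sum of weighted absolute distances on a line, the optimum is the weighted median (not the mean). Total weight W = 139; half-weight = 69.5.
Sort by position and accumulate weight:
  mile 15 (Westmoor, w=40) → cum 40
  mile 19 (Southcross, w=30) → cum 70  ≥ 69.5 → median here
  mile 25 (Northgate, w=60) → cum 130
  mile 30 (Eastvale, w=9) → cum 139
Optimal location: mile 19.

x = 19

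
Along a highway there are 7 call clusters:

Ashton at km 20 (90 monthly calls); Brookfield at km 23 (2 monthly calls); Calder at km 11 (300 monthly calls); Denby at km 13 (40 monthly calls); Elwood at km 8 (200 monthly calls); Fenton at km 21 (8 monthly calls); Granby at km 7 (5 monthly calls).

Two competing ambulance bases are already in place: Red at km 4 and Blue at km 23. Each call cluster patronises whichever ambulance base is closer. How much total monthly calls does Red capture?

The indifferent point is the midpoint (4+23)/2 = 13.5; call clusters left of it (closer to Red at 4) go to Red, those right go to Blue.
  Granby at 7 (w=5) → Red
  Elwood at 8 (w=200) → Red
  Calder at 11 (w=300) → Red
  Denby at 13 (w=40) → Red
  Ashton at 20 (w=90) → Blue
  Fenton at 21 (w=8) → Blue
  Brookfield at 23 (w=2) → Blue
Red captures 545; Blue captures 100.

545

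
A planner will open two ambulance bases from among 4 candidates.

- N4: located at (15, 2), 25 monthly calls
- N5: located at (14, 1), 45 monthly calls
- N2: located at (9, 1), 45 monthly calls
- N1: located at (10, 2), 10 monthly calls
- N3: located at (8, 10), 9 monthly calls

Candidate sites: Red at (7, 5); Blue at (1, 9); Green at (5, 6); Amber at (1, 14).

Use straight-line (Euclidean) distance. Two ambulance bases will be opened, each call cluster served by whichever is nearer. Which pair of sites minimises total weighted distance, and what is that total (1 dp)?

Evaluate every pair (each demand assigned to the nearer of the two):
  {Red, Green}: total = 865.1
  {Red, Blue}: total = 866.0
  {Red, Amber}: total = 866.0
  {Blue, Green}: total = 1129.7
  {Green, Amber}: total = 1129.7
  {Blue, Amber}: total = 1765.0
Best pair: {Red, Green} with total 865.1.

{Red, Green}, total 865.1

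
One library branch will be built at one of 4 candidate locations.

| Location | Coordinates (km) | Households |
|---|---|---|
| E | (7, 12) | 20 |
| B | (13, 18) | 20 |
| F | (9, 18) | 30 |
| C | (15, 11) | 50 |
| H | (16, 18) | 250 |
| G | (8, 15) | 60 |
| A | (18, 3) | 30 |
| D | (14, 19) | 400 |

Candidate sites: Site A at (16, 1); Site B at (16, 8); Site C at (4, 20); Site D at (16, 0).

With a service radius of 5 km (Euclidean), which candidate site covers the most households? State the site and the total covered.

Site B, covering 50

Coverage radius r = 5 km; a point is covered iff (Δx)²+(Δy)² ≤ 5² = 25.
  Site A (16, 1): covers {A} → 30
  Site B (16, 8): covers {C} → 50
  Site C (4, 20): covers {none} → 0
  Site D (16, 0): covers {A} → 30
Maximum coverage at Site B: 50 households.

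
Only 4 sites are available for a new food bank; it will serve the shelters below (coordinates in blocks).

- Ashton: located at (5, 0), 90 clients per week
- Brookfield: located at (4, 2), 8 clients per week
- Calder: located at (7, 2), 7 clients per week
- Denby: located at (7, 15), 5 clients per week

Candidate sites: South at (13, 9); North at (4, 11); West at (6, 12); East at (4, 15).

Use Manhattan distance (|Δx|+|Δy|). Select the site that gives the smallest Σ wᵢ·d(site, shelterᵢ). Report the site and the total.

Total weighted distance at each candidate:
  South (13, 9): total = 1809
  North (4, 11): total = 1271
  West (6, 12): total = 1363
  East (4, 15): total = 1671
Minimum is at North with total 1271 blocks.

North, total 1271 blocks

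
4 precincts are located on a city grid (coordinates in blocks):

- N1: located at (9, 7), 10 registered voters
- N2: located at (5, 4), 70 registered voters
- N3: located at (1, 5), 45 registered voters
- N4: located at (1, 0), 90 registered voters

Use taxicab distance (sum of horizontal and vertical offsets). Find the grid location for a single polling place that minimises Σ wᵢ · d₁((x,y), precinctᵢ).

Manhattan distance separates: Σwᵢ(|x−xᵢ|+|y−yᵢ|) = Σwᵢ|x−xᵢ| + Σwᵢ|y−yᵢ|, so x and y are optimised independently as 1-D weighted medians.
Total weight W = 215; half = 107.5.
x-coordinate, sorted with cumulative weight:
  x=1 (N3, w=45) cum 45
  x=1 (N4, w=90) cum 135  ← median
  x=5 (N2, w=70) cum 205
  x=9 (N1, w=10) cum 215
⇒ x* = 1
y-coordinate, sorted with cumulative weight:
  y=0 (N4, w=90) cum 90
  y=4 (N2, w=70) cum 160  ← median
  y=5 (N3, w=45) cum 205
  y=7 (N1, w=10) cum 215
⇒ y* = 4

(1, 4)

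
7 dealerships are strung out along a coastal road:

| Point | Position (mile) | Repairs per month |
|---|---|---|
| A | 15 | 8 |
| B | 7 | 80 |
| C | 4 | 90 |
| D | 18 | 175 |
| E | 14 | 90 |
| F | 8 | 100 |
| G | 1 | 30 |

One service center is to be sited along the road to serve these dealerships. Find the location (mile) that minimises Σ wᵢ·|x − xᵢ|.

x = 8

For a sum of weighted absolute distances on a line, the optimum is the weighted median (not the mean). Total weight W = 573; half-weight = 286.5.
Sort by position and accumulate weight:
  mile 1 (G, w=30) → cum 30
  mile 4 (C, w=90) → cum 120
  mile 7 (B, w=80) → cum 200
  mile 8 (F, w=100) → cum 300  ≥ 286.5 → median here
  mile 14 (E, w=90) → cum 390
  mile 15 (A, w=8) → cum 398
  mile 18 (D, w=175) → cum 573
Optimal location: mile 8.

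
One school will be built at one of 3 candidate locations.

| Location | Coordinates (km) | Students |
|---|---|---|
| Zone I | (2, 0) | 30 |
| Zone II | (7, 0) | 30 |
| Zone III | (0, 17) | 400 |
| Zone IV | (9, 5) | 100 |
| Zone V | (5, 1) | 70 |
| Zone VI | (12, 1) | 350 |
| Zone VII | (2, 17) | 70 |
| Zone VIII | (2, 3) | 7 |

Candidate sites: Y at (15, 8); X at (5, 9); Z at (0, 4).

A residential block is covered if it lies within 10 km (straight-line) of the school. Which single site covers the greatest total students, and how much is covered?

X, covering 707

Coverage radius r = 10 km; a point is covered iff (Δx)²+(Δy)² ≤ 10² = 100.
  Y (15, 8): covers {Zone IV, Zone VI} → 450
  X (5, 9): covers {Zone I, Zone II, Zone III, Zone IV, Zone V, Zone VII, Zone VIII} → 707
  Z (0, 4): covers {Zone I, Zone II, Zone IV, Zone V, Zone VIII} → 237
Maximum coverage at X: 707 students.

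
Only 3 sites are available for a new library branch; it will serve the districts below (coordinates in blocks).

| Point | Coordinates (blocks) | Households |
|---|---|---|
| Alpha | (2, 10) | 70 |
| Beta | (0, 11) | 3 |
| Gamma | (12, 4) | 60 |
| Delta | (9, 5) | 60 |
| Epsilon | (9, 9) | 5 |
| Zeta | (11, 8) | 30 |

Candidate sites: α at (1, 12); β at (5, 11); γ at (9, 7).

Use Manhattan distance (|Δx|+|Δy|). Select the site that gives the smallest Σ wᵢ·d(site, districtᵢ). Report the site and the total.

Total weighted distance at each candidate:
  α (1, 12): total = 2731
  β (5, 11): total = 2035
  γ (9, 7): total = 1319
Minimum is at γ with total 1319 blocks.

γ, total 1319 blocks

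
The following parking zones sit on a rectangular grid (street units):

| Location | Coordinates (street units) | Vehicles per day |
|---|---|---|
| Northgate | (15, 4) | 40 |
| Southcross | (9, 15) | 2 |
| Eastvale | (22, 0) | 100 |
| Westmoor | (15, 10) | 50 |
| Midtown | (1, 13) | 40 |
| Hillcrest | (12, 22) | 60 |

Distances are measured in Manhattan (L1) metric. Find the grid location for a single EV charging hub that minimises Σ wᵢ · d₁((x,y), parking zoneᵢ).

Manhattan distance separates: Σwᵢ(|x−xᵢ|+|y−yᵢ|) = Σwᵢ|x−xᵢ| + Σwᵢ|y−yᵢ|, so x and y are optimised independently as 1-D weighted medians.
Total weight W = 292; half = 146.
x-coordinate, sorted with cumulative weight:
  x=1 (Midtown, w=40) cum 40
  x=9 (Southcross, w=2) cum 42
  x=12 (Hillcrest, w=60) cum 102
  x=15 (Northgate, w=40) cum 142
  x=15 (Westmoor, w=50) cum 192  ← median
  x=22 (Eastvale, w=100) cum 292
⇒ x* = 15
y-coordinate, sorted with cumulative weight:
  y=0 (Eastvale, w=100) cum 100
  y=4 (Northgate, w=40) cum 140
  y=10 (Westmoor, w=50) cum 190  ← median
  y=13 (Midtown, w=40) cum 230
  y=15 (Southcross, w=2) cum 232
  y=22 (Hillcrest, w=60) cum 292
⇒ y* = 10

(15, 10)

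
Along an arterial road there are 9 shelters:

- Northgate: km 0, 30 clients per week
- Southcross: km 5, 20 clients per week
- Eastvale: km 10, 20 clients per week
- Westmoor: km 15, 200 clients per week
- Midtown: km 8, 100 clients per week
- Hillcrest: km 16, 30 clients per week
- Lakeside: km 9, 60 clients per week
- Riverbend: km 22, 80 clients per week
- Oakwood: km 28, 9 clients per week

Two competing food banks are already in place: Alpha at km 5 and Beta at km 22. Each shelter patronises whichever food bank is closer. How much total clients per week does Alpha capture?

The indifferent point is the midpoint (5+22)/2 = 13.5; shelters left of it (closer to Alpha at 5) go to Alpha, those right go to Beta.
  Northgate at 0 (w=30) → Alpha
  Southcross at 5 (w=20) → Alpha
  Midtown at 8 (w=100) → Alpha
  Lakeside at 9 (w=60) → Alpha
  Eastvale at 10 (w=20) → Alpha
  Westmoor at 15 (w=200) → Beta
  Hillcrest at 16 (w=30) → Beta
  Riverbend at 22 (w=80) → Beta
  Oakwood at 28 (w=9) → Beta
Alpha captures 230; Beta captures 319.

230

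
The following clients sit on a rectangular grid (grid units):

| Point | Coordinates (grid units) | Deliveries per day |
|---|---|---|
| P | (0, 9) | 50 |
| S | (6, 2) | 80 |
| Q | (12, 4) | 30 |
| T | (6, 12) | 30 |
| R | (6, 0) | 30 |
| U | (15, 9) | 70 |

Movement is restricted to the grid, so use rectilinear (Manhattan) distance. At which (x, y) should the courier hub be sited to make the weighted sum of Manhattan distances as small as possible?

(6, 9)

Manhattan distance separates: Σwᵢ(|x−xᵢ|+|y−yᵢ|) = Σwᵢ|x−xᵢ| + Σwᵢ|y−yᵢ|, so x and y are optimised independently as 1-D weighted medians.
Total weight W = 290; half = 145.
x-coordinate, sorted with cumulative weight:
  x=0 (P, w=50) cum 50
  x=6 (S, w=80) cum 130
  x=6 (T, w=30) cum 160  ← median
  x=6 (R, w=30) cum 190
  x=12 (Q, w=30) cum 220
  x=15 (U, w=70) cum 290
⇒ x* = 6
y-coordinate, sorted with cumulative weight:
  y=0 (R, w=30) cum 30
  y=2 (S, w=80) cum 110
  y=4 (Q, w=30) cum 140
  y=9 (P, w=50) cum 190  ← median
  y=9 (U, w=70) cum 260
  y=12 (T, w=30) cum 290
⇒ y* = 9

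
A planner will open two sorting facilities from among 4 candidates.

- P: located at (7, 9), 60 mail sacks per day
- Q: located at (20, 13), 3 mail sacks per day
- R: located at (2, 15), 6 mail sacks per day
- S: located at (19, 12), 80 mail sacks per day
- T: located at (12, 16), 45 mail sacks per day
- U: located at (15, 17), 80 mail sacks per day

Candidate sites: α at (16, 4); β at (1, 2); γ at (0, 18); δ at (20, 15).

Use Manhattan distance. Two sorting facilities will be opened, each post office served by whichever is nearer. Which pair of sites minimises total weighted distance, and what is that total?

Evaluate every pair (each demand assigned to the nearer of the two):
  {β, δ}: total = 2155
  {α, δ}: total = 2239
  {γ, δ}: total = 2281
  {α, γ}: total = 3539
  {α, β}: total = 3623
  {β, γ}: total = 4795
Best pair: {β, δ} with total 2155.

{β, δ}, total 2155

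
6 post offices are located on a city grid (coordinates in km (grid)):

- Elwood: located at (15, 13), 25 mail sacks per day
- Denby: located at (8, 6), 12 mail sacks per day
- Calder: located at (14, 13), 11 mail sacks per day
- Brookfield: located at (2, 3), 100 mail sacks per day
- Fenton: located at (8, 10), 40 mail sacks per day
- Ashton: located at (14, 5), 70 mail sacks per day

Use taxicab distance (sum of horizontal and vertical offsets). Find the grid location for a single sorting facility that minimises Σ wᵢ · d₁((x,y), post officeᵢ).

(8, 5)

Manhattan distance separates: Σwᵢ(|x−xᵢ|+|y−yᵢ|) = Σwᵢ|x−xᵢ| + Σwᵢ|y−yᵢ|, so x and y are optimised independently as 1-D weighted medians.
Total weight W = 258; half = 129.
x-coordinate, sorted with cumulative weight:
  x=2 (Brookfield, w=100) cum 100
  x=8 (Denby, w=12) cum 112
  x=8 (Fenton, w=40) cum 152  ← median
  x=14 (Calder, w=11) cum 163
  x=14 (Ashton, w=70) cum 233
  x=15 (Elwood, w=25) cum 258
⇒ x* = 8
y-coordinate, sorted with cumulative weight:
  y=3 (Brookfield, w=100) cum 100
  y=5 (Ashton, w=70) cum 170  ← median
  y=6 (Denby, w=12) cum 182
  y=10 (Fenton, w=40) cum 222
  y=13 (Elwood, w=25) cum 247
  y=13 (Calder, w=11) cum 258
⇒ y* = 5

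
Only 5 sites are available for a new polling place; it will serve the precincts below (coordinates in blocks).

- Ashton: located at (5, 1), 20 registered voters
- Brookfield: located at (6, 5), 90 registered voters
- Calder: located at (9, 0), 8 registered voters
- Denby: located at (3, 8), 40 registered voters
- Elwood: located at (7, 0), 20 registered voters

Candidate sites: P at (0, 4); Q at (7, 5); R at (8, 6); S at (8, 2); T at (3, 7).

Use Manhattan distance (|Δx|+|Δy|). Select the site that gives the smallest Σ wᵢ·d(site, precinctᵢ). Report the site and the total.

Q, total 646 blocks

Total weighted distance at each candidate:
  P (0, 4): total = 1394
  Q (7, 5): total = 646
  R (8, 6): total = 906
  S (8, 2): total = 1054
  T (3, 7): total = 974
Minimum is at Q with total 646 blocks.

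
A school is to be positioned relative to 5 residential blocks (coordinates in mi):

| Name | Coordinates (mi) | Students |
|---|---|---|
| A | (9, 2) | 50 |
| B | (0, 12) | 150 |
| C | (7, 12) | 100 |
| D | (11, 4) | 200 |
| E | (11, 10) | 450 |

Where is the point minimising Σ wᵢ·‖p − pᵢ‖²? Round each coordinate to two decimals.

The minimiser of Σwᵢ‖p−pᵢ‖² is the weighted centroid p* = (Σwᵢpᵢ)/(Σwᵢ).
Σwᵢ = 950.
Σwᵢxᵢ = 50·9 + 150·0 + 100·7 + 200·11 + 450·11 = 8300.
Σwᵢyᵢ = 50·2 + 150·12 + 100·12 + 200·4 + 450·10 = 8400.
x* = 8300/950 = 8.74, y* = 8400/950 = 8.84.

(8.74, 8.84)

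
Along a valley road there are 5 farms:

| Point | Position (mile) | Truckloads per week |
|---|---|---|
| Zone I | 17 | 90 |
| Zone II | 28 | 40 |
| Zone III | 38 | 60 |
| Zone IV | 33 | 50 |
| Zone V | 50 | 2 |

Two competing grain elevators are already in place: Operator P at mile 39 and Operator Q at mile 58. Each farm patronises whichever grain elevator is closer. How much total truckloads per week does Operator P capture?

240

The indifferent point is the midpoint (39+58)/2 = 48.5; farms left of it (closer to Operator P at 39) go to Operator P, those right go to Operator Q.
  Zone I at 17 (w=90) → Operator P
  Zone II at 28 (w=40) → Operator P
  Zone IV at 33 (w=50) → Operator P
  Zone III at 38 (w=60) → Operator P
  Zone V at 50 (w=2) → Operator Q
Operator P captures 240; Operator Q captures 2.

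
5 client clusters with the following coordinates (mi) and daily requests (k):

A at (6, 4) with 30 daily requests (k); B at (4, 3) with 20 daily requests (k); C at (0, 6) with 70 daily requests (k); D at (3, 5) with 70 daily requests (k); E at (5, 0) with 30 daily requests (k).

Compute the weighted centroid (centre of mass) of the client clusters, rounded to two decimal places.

(2.82, 4.32)

The minimiser of Σwᵢ‖p−pᵢ‖² is the weighted centroid p* = (Σwᵢpᵢ)/(Σwᵢ).
Σwᵢ = 220.
Σwᵢxᵢ = 30·6 + 20·4 + 70·0 + 70·3 + 30·5 = 620.
Σwᵢyᵢ = 30·4 + 20·3 + 70·6 + 70·5 + 30·0 = 950.
x* = 620/220 = 2.82, y* = 950/220 = 4.32.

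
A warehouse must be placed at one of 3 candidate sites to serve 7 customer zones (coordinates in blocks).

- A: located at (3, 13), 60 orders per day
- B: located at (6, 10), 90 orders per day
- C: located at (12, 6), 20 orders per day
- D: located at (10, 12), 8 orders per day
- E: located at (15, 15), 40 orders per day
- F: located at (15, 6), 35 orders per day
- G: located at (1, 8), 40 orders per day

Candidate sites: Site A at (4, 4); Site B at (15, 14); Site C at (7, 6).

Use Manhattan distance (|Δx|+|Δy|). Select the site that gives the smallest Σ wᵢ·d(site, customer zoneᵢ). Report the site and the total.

Total weighted distance at each candidate:
  Site A (4, 4): total = 3247
  Site B (15, 14): total = 3346
  Site C (7, 6): total = 2562
Minimum is at Site C with total 2562 blocks.

Site C, total 2562 blocks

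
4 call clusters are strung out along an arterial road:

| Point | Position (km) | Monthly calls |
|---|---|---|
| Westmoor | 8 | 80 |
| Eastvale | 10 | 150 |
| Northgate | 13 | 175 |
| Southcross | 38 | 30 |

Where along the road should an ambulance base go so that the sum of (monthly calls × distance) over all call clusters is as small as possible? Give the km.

x = 10

For a sum of weighted absolute distances on a line, the optimum is the weighted median (not the mean). Total weight W = 435; half-weight = 217.5.
Sort by position and accumulate weight:
  km 8 (Westmoor, w=80) → cum 80
  km 10 (Eastvale, w=150) → cum 230  ≥ 217.5 → median here
  km 13 (Northgate, w=175) → cum 405
  km 38 (Southcross, w=30) → cum 435
Optimal location: km 10.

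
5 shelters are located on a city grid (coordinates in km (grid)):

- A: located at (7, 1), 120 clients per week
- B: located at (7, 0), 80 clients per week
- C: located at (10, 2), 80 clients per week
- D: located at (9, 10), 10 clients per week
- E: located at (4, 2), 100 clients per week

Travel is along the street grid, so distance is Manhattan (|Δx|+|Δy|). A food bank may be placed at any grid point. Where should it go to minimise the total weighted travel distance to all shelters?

Manhattan distance separates: Σwᵢ(|x−xᵢ|+|y−yᵢ|) = Σwᵢ|x−xᵢ| + Σwᵢ|y−yᵢ|, so x and y are optimised independently as 1-D weighted medians.
Total weight W = 390; half = 195.
x-coordinate, sorted with cumulative weight:
  x=4 (E, w=100) cum 100
  x=7 (A, w=120) cum 220  ← median
  x=7 (B, w=80) cum 300
  x=9 (D, w=10) cum 310
  x=10 (C, w=80) cum 390
⇒ x* = 7
y-coordinate, sorted with cumulative weight:
  y=0 (B, w=80) cum 80
  y=1 (A, w=120) cum 200  ← median
  y=2 (C, w=80) cum 280
  y=2 (E, w=100) cum 380
  y=10 (D, w=10) cum 390
⇒ y* = 1

(7, 1)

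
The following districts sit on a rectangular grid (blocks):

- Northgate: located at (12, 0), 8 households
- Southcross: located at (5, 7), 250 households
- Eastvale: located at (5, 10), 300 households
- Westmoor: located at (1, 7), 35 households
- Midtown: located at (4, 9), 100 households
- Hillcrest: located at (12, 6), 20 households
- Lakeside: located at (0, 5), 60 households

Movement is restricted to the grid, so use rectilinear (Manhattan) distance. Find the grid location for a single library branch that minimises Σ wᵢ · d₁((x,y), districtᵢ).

(5, 9)

Manhattan distance separates: Σwᵢ(|x−xᵢ|+|y−yᵢ|) = Σwᵢ|x−xᵢ| + Σwᵢ|y−yᵢ|, so x and y are optimised independently as 1-D weighted medians.
Total weight W = 773; half = 386.5.
x-coordinate, sorted with cumulative weight:
  x=0 (Lakeside, w=60) cum 60
  x=1 (Westmoor, w=35) cum 95
  x=4 (Midtown, w=100) cum 195
  x=5 (Southcross, w=250) cum 445  ← median
  x=5 (Eastvale, w=300) cum 745
  x=12 (Northgate, w=8) cum 753
  x=12 (Hillcrest, w=20) cum 773
⇒ x* = 5
y-coordinate, sorted with cumulative weight:
  y=0 (Northgate, w=8) cum 8
  y=5 (Lakeside, w=60) cum 68
  y=6 (Hillcrest, w=20) cum 88
  y=7 (Southcross, w=250) cum 338
  y=7 (Westmoor, w=35) cum 373
  y=9 (Midtown, w=100) cum 473  ← median
  y=10 (Eastvale, w=300) cum 773
⇒ y* = 9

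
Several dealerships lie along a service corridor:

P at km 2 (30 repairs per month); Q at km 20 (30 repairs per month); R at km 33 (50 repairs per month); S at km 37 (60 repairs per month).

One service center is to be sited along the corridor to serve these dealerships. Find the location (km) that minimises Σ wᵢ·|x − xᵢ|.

For a sum of weighted absolute distances on a line, the optimum is the weighted median (not the mean). Total weight W = 170; half-weight = 85.
Sort by position and accumulate weight:
  km 2 (P, w=30) → cum 30
  km 20 (Q, w=30) → cum 60
  km 33 (R, w=50) → cum 110  ≥ 85 → median here
  km 37 (S, w=60) → cum 170
Optimal location: km 33.

x = 33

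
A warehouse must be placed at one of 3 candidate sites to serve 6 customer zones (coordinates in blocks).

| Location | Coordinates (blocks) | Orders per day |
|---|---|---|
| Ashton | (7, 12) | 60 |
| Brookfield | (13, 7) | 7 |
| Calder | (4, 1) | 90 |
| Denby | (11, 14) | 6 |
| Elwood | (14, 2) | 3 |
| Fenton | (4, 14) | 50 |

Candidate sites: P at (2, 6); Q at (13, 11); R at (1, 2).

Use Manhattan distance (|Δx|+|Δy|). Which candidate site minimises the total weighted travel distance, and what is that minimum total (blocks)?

Total weighted distance at each candidate:
  P (2, 6): total = 2024
  Q (13, 11): total = 2818
  R (1, 2): total = 2360
Minimum is at P with total 2024 blocks.

P, total 2024 blocks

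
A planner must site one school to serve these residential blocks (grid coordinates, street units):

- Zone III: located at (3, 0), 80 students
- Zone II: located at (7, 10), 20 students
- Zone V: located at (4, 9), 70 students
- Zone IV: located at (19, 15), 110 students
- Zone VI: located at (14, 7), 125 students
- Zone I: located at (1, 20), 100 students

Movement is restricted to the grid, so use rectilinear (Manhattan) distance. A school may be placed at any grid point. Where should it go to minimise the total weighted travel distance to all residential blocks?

Manhattan distance separates: Σwᵢ(|x−xᵢ|+|y−yᵢ|) = Σwᵢ|x−xᵢ| + Σwᵢ|y−yᵢ|, so x and y are optimised independently as 1-D weighted medians.
Total weight W = 505; half = 252.5.
x-coordinate, sorted with cumulative weight:
  x=1 (Zone I, w=100) cum 100
  x=3 (Zone III, w=80) cum 180
  x=4 (Zone V, w=70) cum 250
  x=7 (Zone II, w=20) cum 270  ← median
  x=14 (Zone VI, w=125) cum 395
  x=19 (Zone IV, w=110) cum 505
⇒ x* = 7
y-coordinate, sorted with cumulative weight:
  y=0 (Zone III, w=80) cum 80
  y=7 (Zone VI, w=125) cum 205
  y=9 (Zone V, w=70) cum 275  ← median
  y=10 (Zone II, w=20) cum 295
  y=15 (Zone IV, w=110) cum 405
  y=20 (Zone I, w=100) cum 505
⇒ y* = 9

(7, 9)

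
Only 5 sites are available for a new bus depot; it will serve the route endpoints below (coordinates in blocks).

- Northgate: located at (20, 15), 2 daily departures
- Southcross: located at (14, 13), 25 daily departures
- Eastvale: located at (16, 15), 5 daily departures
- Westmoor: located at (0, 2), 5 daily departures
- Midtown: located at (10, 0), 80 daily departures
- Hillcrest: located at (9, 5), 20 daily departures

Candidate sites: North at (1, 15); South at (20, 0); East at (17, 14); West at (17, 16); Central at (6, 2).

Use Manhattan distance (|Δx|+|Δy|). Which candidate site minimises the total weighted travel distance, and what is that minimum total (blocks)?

Total weighted distance at each candidate:
  North (1, 15): total = 2838
  South (20, 0): total = 1830
  East (17, 14): total = 2283
  West (17, 16): total = 2543
  Central (6, 2): total = 1274
Minimum is at Central with total 1274 blocks.

Central, total 1274 blocks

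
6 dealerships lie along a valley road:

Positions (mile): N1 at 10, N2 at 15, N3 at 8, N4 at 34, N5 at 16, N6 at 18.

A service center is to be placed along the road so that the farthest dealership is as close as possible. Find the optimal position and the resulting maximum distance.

The 1-center on a line is the midpoint of the two extreme points: leftmost at 8, rightmost at 34.
Optimal location = (8 + 34)/2 = 21; maximum distance = (34 − 8)/2 = 13.

location 21, max distance 13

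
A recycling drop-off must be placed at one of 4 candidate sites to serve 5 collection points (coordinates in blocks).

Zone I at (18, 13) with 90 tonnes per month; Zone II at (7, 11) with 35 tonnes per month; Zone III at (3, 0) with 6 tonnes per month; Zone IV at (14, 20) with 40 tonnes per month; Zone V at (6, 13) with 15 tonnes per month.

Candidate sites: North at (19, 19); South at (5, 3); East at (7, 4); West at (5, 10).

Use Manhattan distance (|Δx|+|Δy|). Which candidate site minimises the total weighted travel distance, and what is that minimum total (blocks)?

Total weighted distance at each candidate:
  North (19, 19): total = 2065
  South (5, 3): total = 3655
  East (7, 4): total = 3163
  West (5, 10): total = 2437
Minimum is at North with total 2065 blocks.

North, total 2065 blocks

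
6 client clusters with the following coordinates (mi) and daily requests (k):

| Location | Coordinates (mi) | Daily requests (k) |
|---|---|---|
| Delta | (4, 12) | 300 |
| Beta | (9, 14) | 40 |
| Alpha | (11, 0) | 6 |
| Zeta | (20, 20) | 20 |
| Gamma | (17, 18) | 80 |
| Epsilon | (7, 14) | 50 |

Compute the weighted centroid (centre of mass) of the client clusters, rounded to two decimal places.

(7.53, 13.51)

The minimiser of Σwᵢ‖p−pᵢ‖² is the weighted centroid p* = (Σwᵢpᵢ)/(Σwᵢ).
Σwᵢ = 496.
Σwᵢxᵢ = 300·4 + 40·9 + 6·11 + 20·20 + 80·17 + 50·7 = 3736.
Σwᵢyᵢ = 300·12 + 40·14 + 6·0 + 20·20 + 80·18 + 50·14 = 6700.
x* = 3736/496 = 7.53, y* = 6700/496 = 13.51.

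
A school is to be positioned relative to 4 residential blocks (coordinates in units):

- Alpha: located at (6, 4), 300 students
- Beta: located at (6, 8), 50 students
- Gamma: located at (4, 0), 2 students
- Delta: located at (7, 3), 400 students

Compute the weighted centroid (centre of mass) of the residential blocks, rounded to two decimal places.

The minimiser of Σwᵢ‖p−pᵢ‖² is the weighted centroid p* = (Σwᵢpᵢ)/(Σwᵢ).
Σwᵢ = 752.
Σwᵢxᵢ = 300·6 + 50·6 + 2·4 + 400·7 = 4908.
Σwᵢyᵢ = 300·4 + 50·8 + 2·0 + 400·3 = 2800.
x* = 4908/752 = 6.53, y* = 2800/752 = 3.72.

(6.53, 3.72)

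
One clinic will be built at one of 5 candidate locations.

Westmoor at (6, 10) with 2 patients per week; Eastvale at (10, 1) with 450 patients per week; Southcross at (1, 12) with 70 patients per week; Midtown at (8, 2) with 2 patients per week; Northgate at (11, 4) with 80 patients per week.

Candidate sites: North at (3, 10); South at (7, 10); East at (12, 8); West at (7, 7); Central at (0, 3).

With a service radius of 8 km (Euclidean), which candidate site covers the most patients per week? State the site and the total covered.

Coverage radius r = 8 km; a point is covered iff (Δx)²+(Δy)² ≤ 8² = 64.
  North (3, 10): covers {Westmoor, Southcross} → 72
  South (7, 10): covers {Westmoor, Southcross, Northgate} → 152
  East (12, 8): covers {Westmoor, Eastvale, Midtown, Northgate} → 534
  West (7, 7): covers {Westmoor, Eastvale, Southcross, Midtown, Northgate} → 604
  Central (0, 3): covers {none} → 0
Maximum coverage at West: 604 patients per week.

West, covering 604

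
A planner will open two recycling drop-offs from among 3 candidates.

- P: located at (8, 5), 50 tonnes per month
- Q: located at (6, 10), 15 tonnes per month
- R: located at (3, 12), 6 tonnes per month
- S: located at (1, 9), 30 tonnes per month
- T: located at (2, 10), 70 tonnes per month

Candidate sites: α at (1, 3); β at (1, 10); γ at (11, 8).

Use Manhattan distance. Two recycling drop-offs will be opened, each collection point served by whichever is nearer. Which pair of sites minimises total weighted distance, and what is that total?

{β, γ}, total 499

Evaluate every pair (each demand assigned to the nearer of the two):
  {β, γ}: total = 499
  {α, β}: total = 649
  {α, γ}: total = 1211
Best pair: {β, γ} with total 499.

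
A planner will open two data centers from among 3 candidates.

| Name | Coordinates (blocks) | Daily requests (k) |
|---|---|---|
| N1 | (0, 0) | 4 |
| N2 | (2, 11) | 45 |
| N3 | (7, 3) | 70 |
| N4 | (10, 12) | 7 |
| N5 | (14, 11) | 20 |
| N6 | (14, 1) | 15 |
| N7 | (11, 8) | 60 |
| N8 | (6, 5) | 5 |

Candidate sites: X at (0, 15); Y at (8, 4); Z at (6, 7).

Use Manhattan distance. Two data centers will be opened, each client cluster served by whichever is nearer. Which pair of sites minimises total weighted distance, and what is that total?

{Y, Z}, total 1356

Evaluate every pair (each demand assigned to the nearer of the two):
  {Y, Z}: total = 1356
  {X, Y}: total = 1358
  {X, Z}: total = 1555
Best pair: {Y, Z} with total 1356.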